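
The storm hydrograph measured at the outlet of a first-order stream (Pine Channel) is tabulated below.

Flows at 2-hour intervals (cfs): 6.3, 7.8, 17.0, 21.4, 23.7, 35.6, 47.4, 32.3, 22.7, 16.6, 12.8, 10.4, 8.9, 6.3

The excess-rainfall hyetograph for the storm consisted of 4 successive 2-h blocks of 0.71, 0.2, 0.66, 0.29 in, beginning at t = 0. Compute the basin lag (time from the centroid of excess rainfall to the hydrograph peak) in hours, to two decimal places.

t_L ≈ 8.43 h

Centroid of excess rainfall: t_c = Σ P_i·t̄_i / ΣP_i = 3.5699 h (block centres at 1, 3, 5, 7 h).
Hydrograph peak occurs at t = 12 h, so basin lag t_L = 12 − 3.5699 = 8.43 h.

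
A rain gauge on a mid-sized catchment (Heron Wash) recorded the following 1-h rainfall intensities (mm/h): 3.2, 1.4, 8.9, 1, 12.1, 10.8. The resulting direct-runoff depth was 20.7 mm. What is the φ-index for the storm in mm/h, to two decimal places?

φ ≈ 3.70 mm/h

Only the 3 blocks with intensity above φ contribute runoff: 8.9, 12.1, 10.8 mm/h.
Σ(I−φ)·Δt = d  ⇒  (8.9+12.1+10.8 − 3φ)·1 = 20.7
φ = (31.80 − 20.7/1) / 3 = 3.70 mm/h.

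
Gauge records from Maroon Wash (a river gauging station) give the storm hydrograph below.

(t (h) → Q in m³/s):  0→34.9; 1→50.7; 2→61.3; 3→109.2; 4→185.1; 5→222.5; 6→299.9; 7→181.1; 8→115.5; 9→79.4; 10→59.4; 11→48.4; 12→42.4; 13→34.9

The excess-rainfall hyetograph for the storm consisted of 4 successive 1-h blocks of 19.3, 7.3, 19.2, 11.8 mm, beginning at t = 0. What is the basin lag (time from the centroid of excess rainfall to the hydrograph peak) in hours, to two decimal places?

t_L ≈ 4.09 h

Centroid of excess rainfall: t_c = Σ P_i·t̄_i / ΣP_i = 1.9080 h (block centres at 0.5, 1.5, 2.5, 3.5 h).
Hydrograph peak occurs at t = 6 h, so basin lag t_L = 6 − 1.9080 = 4.09 h.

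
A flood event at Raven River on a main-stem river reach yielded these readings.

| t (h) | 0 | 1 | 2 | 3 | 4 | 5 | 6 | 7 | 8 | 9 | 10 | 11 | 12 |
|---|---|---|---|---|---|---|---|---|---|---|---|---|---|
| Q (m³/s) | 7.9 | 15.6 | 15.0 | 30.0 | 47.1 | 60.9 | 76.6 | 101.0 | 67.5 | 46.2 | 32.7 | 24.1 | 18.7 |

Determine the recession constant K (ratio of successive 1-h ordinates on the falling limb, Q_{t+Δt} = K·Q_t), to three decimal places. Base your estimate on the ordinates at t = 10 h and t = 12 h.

K ≈ 0.756

Using the recession-limb readings at t = 10 h and t = 12 h: Q falls from 32.7 to 18.7 m³/s over 2 intervals.
K = (Q₂/Q₁)^(1/2) = (18.7/32.7)^(1/2) = 0.756.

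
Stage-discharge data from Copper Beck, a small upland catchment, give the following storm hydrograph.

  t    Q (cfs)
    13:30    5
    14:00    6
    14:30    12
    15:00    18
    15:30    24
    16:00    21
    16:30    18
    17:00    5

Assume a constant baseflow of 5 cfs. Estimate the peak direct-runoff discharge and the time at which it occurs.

Subtracting baseflow gives direct-runoff ordinates: 0.0, 1.0, 7.0, 13.0, 19.0, 16.0, 13.0, 0.0 cfs.
The maximum is 19.0 cfs, occurring at the reading for t = 15:30.

Q_p = 19.0 cfs at t = 15:30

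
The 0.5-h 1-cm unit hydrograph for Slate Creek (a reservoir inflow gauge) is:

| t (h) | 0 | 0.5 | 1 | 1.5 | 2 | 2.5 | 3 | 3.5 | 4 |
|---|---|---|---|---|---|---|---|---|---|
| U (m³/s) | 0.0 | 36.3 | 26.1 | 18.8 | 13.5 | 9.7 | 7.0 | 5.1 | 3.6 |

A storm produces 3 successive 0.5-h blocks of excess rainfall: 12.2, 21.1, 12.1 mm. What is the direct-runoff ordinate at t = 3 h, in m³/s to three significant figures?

Q ≈ 45.3 m³/s

By discrete convolution, Q_j = Σ (P_i / 10 mm) · U_{j−i}.
At t = 3 h (j=6): Q = (12.2/10)·7.0 + (21.1/10)·9.7 + (12.1/10)·13.5 = 45.3 m³/s.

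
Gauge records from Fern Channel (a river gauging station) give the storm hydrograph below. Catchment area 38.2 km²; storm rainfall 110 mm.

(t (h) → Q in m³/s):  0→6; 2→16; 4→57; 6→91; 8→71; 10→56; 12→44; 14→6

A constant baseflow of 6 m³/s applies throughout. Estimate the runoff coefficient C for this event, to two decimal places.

ΣQ_DR = 299.0 m³/s; V = ΣQ_DR·Δt = 2.153 × 10^6 m³.
Runoff depth d = V / A = 56.36 mm.
C = d / P = 56.36 / 110 = 0.51.

C ≈ 0.51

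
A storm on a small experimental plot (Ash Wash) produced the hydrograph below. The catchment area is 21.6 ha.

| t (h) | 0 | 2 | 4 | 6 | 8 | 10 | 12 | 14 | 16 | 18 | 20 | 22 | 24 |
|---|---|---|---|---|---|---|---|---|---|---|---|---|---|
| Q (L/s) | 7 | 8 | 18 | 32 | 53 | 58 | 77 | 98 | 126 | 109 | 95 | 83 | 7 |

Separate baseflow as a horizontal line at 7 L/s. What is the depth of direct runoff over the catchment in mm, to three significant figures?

Direct runoff: 0.0, 1.0, 11.0, 25.0, 46.0, 51.0, 70.0, 91.0, 119.0, 102.0, 88.0, 76.0, 0.0 L/s; ΣQ_DR = 680.0 L/s.
V = ΣQ_DR · Δt = 680.0 × 7200 s = 4.896 × 10^6 L.
Over A = 21.6 ha, depth = V / A = 22.7 mm.

d ≈ 22.7 mm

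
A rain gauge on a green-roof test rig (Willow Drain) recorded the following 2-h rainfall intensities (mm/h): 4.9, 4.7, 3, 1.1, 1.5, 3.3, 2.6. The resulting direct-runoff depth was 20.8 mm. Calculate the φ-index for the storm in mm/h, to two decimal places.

Only the 5 blocks with intensity above φ contribute runoff: 4.9, 4.7, 3, 3.3, 2.6 mm/h.
Σ(I−φ)·Δt = d  ⇒  (4.9+4.7+3+3.3+2.6 − 5φ)·2 = 20.8
φ = (18.50 − 20.8/2) / 5 = 1.62 mm/h.

φ ≈ 1.62 mm/h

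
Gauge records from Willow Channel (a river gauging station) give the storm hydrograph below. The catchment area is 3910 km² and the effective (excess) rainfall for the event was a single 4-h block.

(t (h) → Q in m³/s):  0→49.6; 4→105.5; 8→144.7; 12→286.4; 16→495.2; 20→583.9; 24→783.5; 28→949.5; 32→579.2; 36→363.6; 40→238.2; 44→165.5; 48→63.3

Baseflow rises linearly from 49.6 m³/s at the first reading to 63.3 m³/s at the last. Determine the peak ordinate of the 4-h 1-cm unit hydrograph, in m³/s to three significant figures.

U_p ≈ 594 m³/s

Direct runoff: 0.00, 54.76, 92.82, 233.38, 441.03, 528.59, 727.05, 891.91, 520.47, 303.73, 177.18, 103.34, 0.00 m³/s; ΣQ_DR = 4074 m³/s, peak = 891.91 m³/s.
Runoff depth d = ΣQ_DR·Δt / A = 4074 × 14400 / (3910 km²) = 15.00 mm.
The 1-cm UH is the DRH scaled by (10 mm)/d, so U_p = 891.91 × 10/15.00 = 594 m³/s.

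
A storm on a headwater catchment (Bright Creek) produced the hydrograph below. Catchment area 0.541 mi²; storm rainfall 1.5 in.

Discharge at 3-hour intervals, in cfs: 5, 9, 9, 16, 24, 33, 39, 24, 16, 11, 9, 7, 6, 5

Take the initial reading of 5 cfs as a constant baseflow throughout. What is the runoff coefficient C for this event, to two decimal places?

ΣQ_DR = 143.0 cfs; V = ΣQ_DR·Δt = 1.544 × 10^6 ft³.
Runoff depth d = V / A = 1.229 in.
C = d / P = 1.229 / 1.5 = 0.82.

C ≈ 0.82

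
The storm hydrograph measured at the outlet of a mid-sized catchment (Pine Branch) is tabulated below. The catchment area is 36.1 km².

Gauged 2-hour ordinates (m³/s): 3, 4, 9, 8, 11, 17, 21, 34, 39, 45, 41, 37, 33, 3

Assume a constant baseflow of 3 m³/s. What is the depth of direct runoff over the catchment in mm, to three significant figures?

Direct runoff: 0.0, 1.0, 6.0, 5.0, 8.0, 14.0, 18.0, 31.0, 36.0, 42.0, 38.0, 34.0, 30.0, 0.0 m³/s; ΣQ_DR = 263.0 m³/s.
V = ΣQ_DR · Δt = 263.0 × 7200 s = 1.894 × 10^6 m³.
Over A = 36.1 km², depth = V / A = 52.5 mm.

d ≈ 52.5 mm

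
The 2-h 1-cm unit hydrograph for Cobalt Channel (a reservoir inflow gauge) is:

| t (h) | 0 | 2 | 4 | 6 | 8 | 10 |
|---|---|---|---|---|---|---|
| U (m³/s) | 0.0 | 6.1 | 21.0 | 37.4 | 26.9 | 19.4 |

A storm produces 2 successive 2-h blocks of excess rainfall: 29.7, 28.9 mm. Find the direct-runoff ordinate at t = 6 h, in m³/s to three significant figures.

By discrete convolution, Q_j = Σ (P_i / 10 mm) · U_{j−i}.
At t = 6 h (j=3): Q = (29.7/10)·37.4 + (28.9/10)·21.0 = 172 m³/s.

Q ≈ 172 m³/s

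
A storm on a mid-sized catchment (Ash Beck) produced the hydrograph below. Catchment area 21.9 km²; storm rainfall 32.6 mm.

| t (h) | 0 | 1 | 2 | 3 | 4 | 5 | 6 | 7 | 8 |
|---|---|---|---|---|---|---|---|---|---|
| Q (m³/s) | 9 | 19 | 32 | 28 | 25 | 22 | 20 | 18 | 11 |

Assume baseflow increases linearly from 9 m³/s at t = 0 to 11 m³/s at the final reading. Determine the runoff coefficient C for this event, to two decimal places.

ΣQ_DR = 94.00 m³/s; V = ΣQ_DR·Δt = 3.384 × 10^5 m³.
Runoff depth d = V / A = 15.45 mm.
C = d / P = 15.45 / 32.6 = 0.47.

C ≈ 0.47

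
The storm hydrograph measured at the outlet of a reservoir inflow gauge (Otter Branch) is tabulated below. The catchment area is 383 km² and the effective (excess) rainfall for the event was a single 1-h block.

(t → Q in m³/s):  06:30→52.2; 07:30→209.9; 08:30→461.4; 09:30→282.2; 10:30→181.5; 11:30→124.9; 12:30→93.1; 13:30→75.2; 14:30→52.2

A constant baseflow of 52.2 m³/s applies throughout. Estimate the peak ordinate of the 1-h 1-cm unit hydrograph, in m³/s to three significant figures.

Direct runoff: 0.0, 157.7, 409.2, 230.0, 129.3, 72.7, 40.9, 23.0, 0.0 m³/s; ΣQ_DR = 1063 m³/s, peak = 409.2 m³/s.
Runoff depth d = ΣQ_DR·Δt / A = 1063 × 3600 / (383 km²) = 9.990 mm.
The 1-cm UH is the DRH scaled by (10 mm)/d, so U_p = 409.2 × 10/9.990 = 410 m³/s.

U_p ≈ 410 m³/s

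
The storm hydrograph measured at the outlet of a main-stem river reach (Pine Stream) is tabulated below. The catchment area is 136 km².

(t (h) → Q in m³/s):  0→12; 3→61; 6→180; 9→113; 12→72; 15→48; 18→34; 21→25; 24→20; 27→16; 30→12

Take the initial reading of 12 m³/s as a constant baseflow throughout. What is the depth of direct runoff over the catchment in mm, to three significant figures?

d ≈ 36.6 mm

Direct runoff: 0.0, 49.0, 168.0, 101.0, 60.0, 36.0, 22.0, 13.0, 8.0, 4.0, 0.0 m³/s; ΣQ_DR = 461.0 m³/s.
V = ΣQ_DR · Δt = 461.0 × 10800 s = 4.979 × 10^6 m³.
Over A = 136 km², depth = V / A = 36.6 mm.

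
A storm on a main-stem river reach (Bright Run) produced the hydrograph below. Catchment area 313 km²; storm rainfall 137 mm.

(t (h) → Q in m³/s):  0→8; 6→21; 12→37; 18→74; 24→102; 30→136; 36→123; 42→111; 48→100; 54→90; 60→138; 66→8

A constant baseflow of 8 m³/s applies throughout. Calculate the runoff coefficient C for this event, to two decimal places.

ΣQ_DR = 852.0 m³/s; V = ΣQ_DR·Δt = 1.840 × 10^7 m³.
Runoff depth d = V / A = 58.80 mm.
C = d / P = 58.80 / 137 = 0.43.

C ≈ 0.43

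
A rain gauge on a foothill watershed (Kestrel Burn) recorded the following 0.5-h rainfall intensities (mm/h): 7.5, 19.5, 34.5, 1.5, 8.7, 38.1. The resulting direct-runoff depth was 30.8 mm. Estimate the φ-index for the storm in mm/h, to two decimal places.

Only the 3 blocks with intensity above φ contribute runoff: 19.5, 34.5, 38.1 mm/h.
Σ(I−φ)·Δt = d  ⇒  (19.5+34.5+38.1 − 3φ)·0.5 = 30.8
φ = (92.10 − 30.8/0.5) / 3 = 10.17 mm/h.

φ ≈ 10.17 mm/h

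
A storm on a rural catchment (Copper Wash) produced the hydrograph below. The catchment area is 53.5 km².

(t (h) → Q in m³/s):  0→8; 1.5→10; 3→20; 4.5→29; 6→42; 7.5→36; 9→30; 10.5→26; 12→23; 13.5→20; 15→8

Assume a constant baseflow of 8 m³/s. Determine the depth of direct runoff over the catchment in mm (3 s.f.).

d ≈ 16.6 mm

Direct runoff: 0.0, 2.0, 12.0, 21.0, 34.0, 28.0, 22.0, 18.0, 15.0, 12.0, 0.0 m³/s; ΣQ_DR = 164.0 m³/s.
V = ΣQ_DR · Δt = 164.0 × 5400 s = 8.856 × 10^5 m³.
Over A = 53.5 km², depth = V / A = 16.6 mm.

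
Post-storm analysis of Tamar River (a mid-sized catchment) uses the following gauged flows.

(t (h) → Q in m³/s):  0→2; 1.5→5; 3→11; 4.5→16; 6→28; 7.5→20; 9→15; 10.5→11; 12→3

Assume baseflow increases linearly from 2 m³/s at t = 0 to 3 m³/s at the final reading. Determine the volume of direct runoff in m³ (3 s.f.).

V ≈ 4.78 × 10^5 m³

Direct-runoff ordinates (Q − Q_b): 0.00, 2.88, 8.75, 13.62, 25.50, 17.38, 12.25, 8.12, 0.00 m³/s.
ΣQ_DR = 88.50 m³/s.
With Δt = 1.5 h = 5400 s, V = ΣQ_DR · Δt = 88.50 × 5400 = 4.78 × 10^5 m³.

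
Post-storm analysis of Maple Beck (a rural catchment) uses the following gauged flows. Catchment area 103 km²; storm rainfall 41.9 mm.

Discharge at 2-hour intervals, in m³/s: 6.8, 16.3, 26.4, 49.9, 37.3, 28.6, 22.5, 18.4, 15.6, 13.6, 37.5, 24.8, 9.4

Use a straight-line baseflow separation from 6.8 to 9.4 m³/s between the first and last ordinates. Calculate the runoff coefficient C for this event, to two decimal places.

ΣQ_DR = 201.8 m³/s; V = ΣQ_DR·Δt = 1.453 × 10^6 m³.
Runoff depth d = V / A = 14.11 mm.
C = d / P = 14.11 / 41.9 = 0.34.

C ≈ 0.34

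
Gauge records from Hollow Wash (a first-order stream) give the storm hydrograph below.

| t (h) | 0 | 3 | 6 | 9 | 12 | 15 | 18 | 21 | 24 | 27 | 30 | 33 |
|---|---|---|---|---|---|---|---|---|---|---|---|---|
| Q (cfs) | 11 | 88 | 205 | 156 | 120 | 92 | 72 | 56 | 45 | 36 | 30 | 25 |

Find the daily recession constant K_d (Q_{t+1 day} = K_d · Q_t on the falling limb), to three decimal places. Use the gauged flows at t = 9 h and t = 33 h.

K_d ≈ 0.160

Between t = 9 h and t = 33 h the flow falls from 156 to 25 cfs over 8×3 h = 24 h.
Per-interval ratio K = (25/156)^(1/8) = 0.7954; K_d = K^(24/3) = 0.160.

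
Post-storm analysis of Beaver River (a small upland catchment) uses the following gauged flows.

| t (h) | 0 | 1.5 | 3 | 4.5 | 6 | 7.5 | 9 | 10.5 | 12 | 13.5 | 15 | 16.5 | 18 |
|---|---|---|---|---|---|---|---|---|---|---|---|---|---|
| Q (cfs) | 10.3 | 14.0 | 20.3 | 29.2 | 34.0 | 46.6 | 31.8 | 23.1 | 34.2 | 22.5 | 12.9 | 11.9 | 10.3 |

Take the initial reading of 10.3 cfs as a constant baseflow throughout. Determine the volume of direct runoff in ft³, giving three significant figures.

V ≈ 9.03 × 10^5 ft³

Direct-runoff ordinates (Q − Q_b): 0.0, 3.7, 10.0, 18.9, 23.7, 36.3, 21.5, 12.8, 23.9, 12.2, 2.6, 1.6, 0.0 cfs.
ΣQ_DR = 167.2 cfs.
With Δt = 1.5 h = 5400 s, V = ΣQ_DR · Δt = 167.2 × 5400 = 9.03 × 10^5 ft³.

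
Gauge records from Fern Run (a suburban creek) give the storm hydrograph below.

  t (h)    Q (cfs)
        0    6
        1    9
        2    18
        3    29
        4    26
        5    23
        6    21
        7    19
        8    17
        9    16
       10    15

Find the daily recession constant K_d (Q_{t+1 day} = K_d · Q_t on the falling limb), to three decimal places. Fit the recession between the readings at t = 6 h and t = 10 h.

K_d ≈ 0.133

Between t = 6 h and t = 10 h the flow falls from 21 to 15 cfs over 4×1 h = 4 h.
Per-interval ratio K = (15/21)^(1/4) = 0.9193; K_d = K^(24/1) = 0.133.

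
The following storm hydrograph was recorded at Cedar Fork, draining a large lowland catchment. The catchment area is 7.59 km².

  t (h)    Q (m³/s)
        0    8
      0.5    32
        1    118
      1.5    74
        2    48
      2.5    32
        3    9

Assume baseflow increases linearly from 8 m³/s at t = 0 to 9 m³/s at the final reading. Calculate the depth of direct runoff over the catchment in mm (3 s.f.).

Direct runoff: 0.00, 23.83, 109.67, 65.50, 39.33, 23.17, 0.00 m³/s; ΣQ_DR = 261.5 m³/s.
V = ΣQ_DR · Δt = 261.5 × 1800 s = 4.707 × 10^5 m³.
Over A = 7.59 km², depth = V / A = 62.0 mm.

d ≈ 62.0 mm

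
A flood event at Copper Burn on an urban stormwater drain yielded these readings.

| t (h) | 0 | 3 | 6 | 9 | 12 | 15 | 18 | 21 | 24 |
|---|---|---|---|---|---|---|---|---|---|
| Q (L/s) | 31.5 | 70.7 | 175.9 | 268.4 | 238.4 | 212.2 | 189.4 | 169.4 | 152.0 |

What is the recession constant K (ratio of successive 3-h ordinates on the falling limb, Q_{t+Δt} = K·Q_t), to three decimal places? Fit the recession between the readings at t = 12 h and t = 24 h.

K ≈ 0.894

Using the recession-limb readings at t = 12 h and t = 24 h: Q falls from 238.4 to 152.0 L/s over 4 intervals.
K = (Q₂/Q₁)^(1/4) = (152.0/238.4)^(1/4) = 0.894.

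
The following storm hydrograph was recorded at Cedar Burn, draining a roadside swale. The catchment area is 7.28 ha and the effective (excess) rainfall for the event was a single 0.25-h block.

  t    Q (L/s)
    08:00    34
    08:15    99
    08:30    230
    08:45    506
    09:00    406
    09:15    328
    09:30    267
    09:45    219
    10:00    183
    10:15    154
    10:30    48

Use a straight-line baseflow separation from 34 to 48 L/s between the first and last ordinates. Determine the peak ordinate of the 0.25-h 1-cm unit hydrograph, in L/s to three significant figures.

Direct runoff: 0.00, 63.60, 193.20, 467.80, 366.40, 287.00, 224.60, 175.20, 137.80, 107.40, 0.00 L/s; ΣQ_DR = 2023 L/s, peak = 467.80 L/s.
Runoff depth d = ΣQ_DR·Δt / A = 2023 × 900 / (7.28 ha) = 25.01 mm.
The 1-cm UH is the DRH scaled by (10 mm)/d, so U_p = 467.80 × 10/25.01 = 187 L/s.

U_p ≈ 187 L/s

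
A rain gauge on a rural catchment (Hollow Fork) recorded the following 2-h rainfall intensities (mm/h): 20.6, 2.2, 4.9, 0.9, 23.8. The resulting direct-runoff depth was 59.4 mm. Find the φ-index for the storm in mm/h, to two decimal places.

Only the 2 blocks with intensity above φ contribute runoff: 20.6, 23.8 mm/h.
Σ(I−φ)·Δt = d  ⇒  (20.6+23.8 − 2φ)·2 = 59.4
φ = (44.40 − 59.4/2) / 2 = 7.35 mm/h.

φ ≈ 7.35 mm/h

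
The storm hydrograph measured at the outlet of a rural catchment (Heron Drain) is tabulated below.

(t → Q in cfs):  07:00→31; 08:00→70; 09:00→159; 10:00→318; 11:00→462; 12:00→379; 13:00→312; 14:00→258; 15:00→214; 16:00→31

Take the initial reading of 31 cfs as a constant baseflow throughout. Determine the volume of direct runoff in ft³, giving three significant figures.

V ≈ 6.93 × 10^6 ft³

Direct-runoff ordinates (Q − Q_b): 0.0, 39.0, 128.0, 287.0, 431.0, 348.0, 281.0, 227.0, 183.0, 0.0 cfs.
ΣQ_DR = 1924 cfs.
With Δt = 1 h = 3600 s, V = ΣQ_DR · Δt = 1924 × 3600 = 6.93 × 10^6 ft³.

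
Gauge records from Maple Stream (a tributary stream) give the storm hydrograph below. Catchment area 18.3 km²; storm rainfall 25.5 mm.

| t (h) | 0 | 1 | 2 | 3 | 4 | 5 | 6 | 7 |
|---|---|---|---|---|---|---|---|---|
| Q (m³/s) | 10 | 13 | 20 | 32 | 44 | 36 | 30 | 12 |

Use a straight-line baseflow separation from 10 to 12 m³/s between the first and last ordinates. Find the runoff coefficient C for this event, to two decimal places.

C ≈ 0.84

ΣQ_DR = 109.0 m³/s; V = ΣQ_DR·Δt = 3.924 × 10^5 m³.
Runoff depth d = V / A = 21.44 mm.
C = d / P = 21.44 / 25.5 = 0.84.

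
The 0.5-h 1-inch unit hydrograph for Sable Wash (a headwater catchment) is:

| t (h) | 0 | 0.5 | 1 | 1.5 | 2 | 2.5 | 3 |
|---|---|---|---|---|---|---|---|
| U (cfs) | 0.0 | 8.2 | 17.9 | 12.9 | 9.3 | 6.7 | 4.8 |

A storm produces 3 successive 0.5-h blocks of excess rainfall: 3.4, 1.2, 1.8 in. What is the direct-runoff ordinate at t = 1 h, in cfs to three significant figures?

Q ≈ 70.7 cfs

By discrete convolution, Q_j = Σ (P_i / 1 in) · U_{j−i}.
At t = 1 h (j=2): Q = (3.4/1)·17.9 + (1.2/1)·8.2 + (1.8/1)·0.0 = 70.7 cfs.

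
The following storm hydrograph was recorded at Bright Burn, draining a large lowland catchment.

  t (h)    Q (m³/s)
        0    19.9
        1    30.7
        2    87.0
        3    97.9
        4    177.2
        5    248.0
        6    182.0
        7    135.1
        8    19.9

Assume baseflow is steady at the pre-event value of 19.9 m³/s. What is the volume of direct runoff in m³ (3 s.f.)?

V ≈ 2.95 × 10^6 m³

Direct-runoff ordinates (Q − Q_b): 0.0, 10.8, 67.1, 78.0, 157.3, 228.1, 162.1, 115.2, 0.0 m³/s.
ΣQ_DR = 818.6 m³/s.
With Δt = 1 h = 3600 s, V = ΣQ_DR · Δt = 818.6 × 3600 = 2.95 × 10^6 m³.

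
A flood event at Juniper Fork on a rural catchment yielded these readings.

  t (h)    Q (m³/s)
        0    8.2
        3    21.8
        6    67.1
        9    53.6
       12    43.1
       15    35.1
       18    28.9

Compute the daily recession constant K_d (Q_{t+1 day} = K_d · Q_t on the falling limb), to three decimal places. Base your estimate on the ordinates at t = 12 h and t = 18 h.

K_d ≈ 0.202

Between t = 12 h and t = 18 h the flow falls from 43.1 to 28.9 m³/s over 2×3 h = 6 h.
Per-interval ratio K = (28.9/43.1)^(1/2) = 0.8189; K_d = K^(24/3) = 0.202.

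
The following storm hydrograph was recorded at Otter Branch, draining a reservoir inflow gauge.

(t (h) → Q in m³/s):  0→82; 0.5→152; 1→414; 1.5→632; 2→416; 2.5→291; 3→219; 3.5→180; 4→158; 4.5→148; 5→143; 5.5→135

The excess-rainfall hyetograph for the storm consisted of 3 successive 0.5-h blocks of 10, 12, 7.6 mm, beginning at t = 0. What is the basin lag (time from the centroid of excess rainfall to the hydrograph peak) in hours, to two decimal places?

t_L ≈ 0.79 h

Centroid of excess rainfall: t_c = Σ P_i·t̄_i / ΣP_i = 0.7095 h (block centres at 0.25, 0.75, 1.25 h).
Hydrograph peak occurs at t = 1.5 h, so basin lag t_L = 1.5 − 0.7095 = 0.79 h.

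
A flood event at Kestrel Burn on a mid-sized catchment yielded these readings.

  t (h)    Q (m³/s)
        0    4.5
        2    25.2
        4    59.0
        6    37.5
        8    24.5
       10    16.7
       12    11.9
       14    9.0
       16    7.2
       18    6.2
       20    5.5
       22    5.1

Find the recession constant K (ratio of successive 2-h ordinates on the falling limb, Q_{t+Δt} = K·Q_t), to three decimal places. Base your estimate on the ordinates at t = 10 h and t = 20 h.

Using the recession-limb readings at t = 10 h and t = 20 h: Q falls from 16.7 to 5.5 m³/s over 5 intervals.
K = (Q₂/Q₁)^(1/5) = (5.5/16.7)^(1/5) = 0.801.

K ≈ 0.801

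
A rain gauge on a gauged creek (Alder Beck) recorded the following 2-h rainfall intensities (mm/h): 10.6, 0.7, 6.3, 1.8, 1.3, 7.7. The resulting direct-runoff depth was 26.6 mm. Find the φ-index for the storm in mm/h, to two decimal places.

φ ≈ 3.77 mm/h

Only the 3 blocks with intensity above φ contribute runoff: 10.6, 6.3, 7.7 mm/h.
Σ(I−φ)·Δt = d  ⇒  (10.6+6.3+7.7 − 3φ)·2 = 26.6
φ = (24.60 − 26.6/2) / 3 = 3.77 mm/h.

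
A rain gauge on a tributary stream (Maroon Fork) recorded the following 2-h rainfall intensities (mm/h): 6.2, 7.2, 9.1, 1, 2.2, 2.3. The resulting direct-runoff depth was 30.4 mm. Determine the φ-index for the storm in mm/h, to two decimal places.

φ ≈ 2.43 mm/h

Only the 3 blocks with intensity above φ contribute runoff: 6.2, 7.2, 9.1 mm/h.
Σ(I−φ)·Δt = d  ⇒  (6.2+7.2+9.1 − 3φ)·2 = 30.4
φ = (22.50 − 30.4/2) / 3 = 2.43 mm/h.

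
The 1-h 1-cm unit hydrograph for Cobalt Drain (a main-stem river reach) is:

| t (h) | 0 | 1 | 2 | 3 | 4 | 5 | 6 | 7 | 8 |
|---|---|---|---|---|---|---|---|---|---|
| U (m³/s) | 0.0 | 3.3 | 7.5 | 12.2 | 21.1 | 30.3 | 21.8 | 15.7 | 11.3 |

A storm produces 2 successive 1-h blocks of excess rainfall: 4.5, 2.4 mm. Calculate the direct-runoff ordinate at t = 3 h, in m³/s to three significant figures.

By discrete convolution, Q_j = Σ (P_i / 10 mm) · U_{j−i}.
At t = 3 h (j=3): Q = (4.5/10)·12.2 + (2.4/10)·7.5 = 7.29 m³/s.

Q ≈ 7.29 m³/s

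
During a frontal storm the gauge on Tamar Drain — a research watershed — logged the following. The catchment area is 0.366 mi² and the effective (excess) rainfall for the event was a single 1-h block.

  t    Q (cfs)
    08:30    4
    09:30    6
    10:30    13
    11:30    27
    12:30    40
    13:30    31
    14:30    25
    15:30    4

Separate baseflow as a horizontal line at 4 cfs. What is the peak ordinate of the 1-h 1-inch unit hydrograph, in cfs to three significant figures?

Direct runoff: 0.0, 2.0, 9.0, 23.0, 36.0, 27.0, 21.0, 0.0 cfs; ΣQ_DR = 118.0 cfs, peak = 36.0 cfs.
Runoff depth d = ΣQ_DR·Δt / A = 118.0 × 3600 / (0.366 mi²) = 0.4996 in.
The 1-inch UH is the DRH scaled by (1 in)/d, so U_p = 36.0 × 1/0.4996 = 72.1 cfs.

U_p ≈ 72.1 cfs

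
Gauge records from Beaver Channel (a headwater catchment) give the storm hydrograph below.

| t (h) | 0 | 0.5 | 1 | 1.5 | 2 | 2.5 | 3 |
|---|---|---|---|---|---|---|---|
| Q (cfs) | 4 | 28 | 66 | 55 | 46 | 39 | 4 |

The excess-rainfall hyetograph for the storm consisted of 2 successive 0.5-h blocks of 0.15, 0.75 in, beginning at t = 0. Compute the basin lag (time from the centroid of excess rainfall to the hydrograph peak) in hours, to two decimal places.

Centroid of excess rainfall: t_c = Σ P_i·t̄_i / ΣP_i = 0.6667 h (block centres at 0.25, 0.75 h).
Hydrograph peak occurs at t = 1 h, so basin lag t_L = 1 − 0.6667 = 0.33 h.

t_L ≈ 0.33 h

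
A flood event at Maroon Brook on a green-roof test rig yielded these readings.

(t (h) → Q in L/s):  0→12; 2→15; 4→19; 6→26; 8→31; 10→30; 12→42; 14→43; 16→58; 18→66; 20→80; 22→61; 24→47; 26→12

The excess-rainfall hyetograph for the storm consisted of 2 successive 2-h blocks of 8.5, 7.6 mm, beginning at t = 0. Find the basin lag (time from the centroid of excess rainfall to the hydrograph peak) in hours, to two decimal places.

t_L ≈ 18.06 h

Centroid of excess rainfall: t_c = Σ P_i·t̄_i / ΣP_i = 1.9441 h (block centres at 1, 3 h).
Hydrograph peak occurs at t = 20 h, so basin lag t_L = 20 − 1.9441 = 18.06 h.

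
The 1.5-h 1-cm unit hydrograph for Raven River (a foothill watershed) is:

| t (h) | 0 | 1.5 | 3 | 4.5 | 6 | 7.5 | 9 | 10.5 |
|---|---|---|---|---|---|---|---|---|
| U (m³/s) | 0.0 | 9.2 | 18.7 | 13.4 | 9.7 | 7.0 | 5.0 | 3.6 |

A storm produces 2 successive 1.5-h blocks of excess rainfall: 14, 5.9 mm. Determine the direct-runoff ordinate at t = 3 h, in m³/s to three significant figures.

By discrete convolution, Q_j = Σ (P_i / 10 mm) · U_{j−i}.
At t = 3 h (j=2): Q = (14/10)·18.7 + (5.9/10)·9.2 = 31.6 m³/s.

Q ≈ 31.6 m³/s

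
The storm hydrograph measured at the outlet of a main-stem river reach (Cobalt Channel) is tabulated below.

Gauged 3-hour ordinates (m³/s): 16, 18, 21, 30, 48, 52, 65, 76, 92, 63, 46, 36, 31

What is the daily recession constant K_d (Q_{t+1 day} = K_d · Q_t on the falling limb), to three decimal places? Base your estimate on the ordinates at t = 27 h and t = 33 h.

K_d ≈ 0.107

Between t = 27 h and t = 33 h the flow falls from 63 to 36 m³/s over 2×3 h = 6 h.
Per-interval ratio K = (36/63)^(1/2) = 0.7559; K_d = K^(24/3) = 0.107.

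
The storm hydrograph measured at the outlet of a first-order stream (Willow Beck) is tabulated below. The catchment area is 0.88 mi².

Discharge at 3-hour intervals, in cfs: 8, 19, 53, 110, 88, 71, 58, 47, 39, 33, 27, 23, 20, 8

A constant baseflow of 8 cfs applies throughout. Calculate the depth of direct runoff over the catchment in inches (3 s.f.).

Direct runoff: 0.0, 11.0, 45.0, 102.0, 80.0, 63.0, 50.0, 39.0, 31.0, 25.0, 19.0, 15.0, 12.0, 0.0 cfs; ΣQ_DR = 492.0 cfs.
V = ΣQ_DR · Δt = 492.0 × 10800 s = 5.314 × 10^6 ft³.
Over A = 0.88 mi², depth = V / A = 2.60 in.

d ≈ 2.60 in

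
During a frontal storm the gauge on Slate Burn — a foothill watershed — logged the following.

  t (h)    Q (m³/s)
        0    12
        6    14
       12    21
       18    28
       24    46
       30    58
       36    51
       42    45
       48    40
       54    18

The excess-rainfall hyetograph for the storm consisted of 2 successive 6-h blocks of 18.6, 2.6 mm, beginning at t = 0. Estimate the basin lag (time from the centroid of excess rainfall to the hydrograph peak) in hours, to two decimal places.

t_L ≈ 26.26 h

Centroid of excess rainfall: t_c = Σ P_i·t̄_i / ΣP_i = 3.7358 h (block centres at 3, 9 h).
Hydrograph peak occurs at t = 30 h, so basin lag t_L = 30 − 3.7358 = 26.26 h.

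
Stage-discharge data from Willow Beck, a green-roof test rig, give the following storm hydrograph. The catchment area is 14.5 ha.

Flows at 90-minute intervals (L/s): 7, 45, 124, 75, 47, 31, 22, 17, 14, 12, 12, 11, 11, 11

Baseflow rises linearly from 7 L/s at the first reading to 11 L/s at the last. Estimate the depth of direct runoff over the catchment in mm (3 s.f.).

Direct runoff: 0.00, 37.69, 116.38, 67.08, 38.77, 22.46, 13.15, 7.85, 4.54, 2.23, 1.92, 0.62, 0.31, 0.00 L/s; ΣQ_DR = 313.0 L/s.
V = ΣQ_DR · Δt = 313.0 × 5400 s = 1.690 × 10^6 L.
Over A = 14.5 ha, depth = V / A = 11.7 mm.

d ≈ 11.7 mm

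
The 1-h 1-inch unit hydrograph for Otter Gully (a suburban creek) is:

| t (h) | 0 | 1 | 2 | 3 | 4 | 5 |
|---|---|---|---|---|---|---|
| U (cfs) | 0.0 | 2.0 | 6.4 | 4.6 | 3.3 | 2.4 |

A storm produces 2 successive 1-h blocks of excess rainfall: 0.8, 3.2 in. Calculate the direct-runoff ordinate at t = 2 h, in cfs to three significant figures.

By discrete convolution, Q_j = Σ (P_i / 1 in) · U_{j−i}.
At t = 2 h (j=2): Q = (0.8/1)·6.4 + (3.2/1)·2.0 = 11.5 cfs.

Q ≈ 11.5 cfs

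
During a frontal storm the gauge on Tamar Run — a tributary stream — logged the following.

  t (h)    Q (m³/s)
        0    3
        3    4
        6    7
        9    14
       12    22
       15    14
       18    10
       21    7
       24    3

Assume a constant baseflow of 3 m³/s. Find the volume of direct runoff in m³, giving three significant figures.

V ≈ 6.16 × 10^5 m³

Direct-runoff ordinates (Q − Q_b): 0.0, 1.0, 4.0, 11.0, 19.0, 11.0, 7.0, 4.0, 0.0 m³/s.
ΣQ_DR = 57.00 m³/s.
With Δt = 3 h = 10800 s, V = ΣQ_DR · Δt = 57.00 × 10800 = 6.16 × 10^5 m³.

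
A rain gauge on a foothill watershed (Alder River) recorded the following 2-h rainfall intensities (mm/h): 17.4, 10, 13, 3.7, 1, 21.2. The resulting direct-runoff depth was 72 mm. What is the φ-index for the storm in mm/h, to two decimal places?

φ ≈ 6.40 mm/h

Only the 4 blocks with intensity above φ contribute runoff: 17.4, 10, 13, 21.2 mm/h.
Σ(I−φ)·Δt = d  ⇒  (17.4+10+13+21.2 − 4φ)·2 = 72
φ = (61.60 − 72/2) / 4 = 6.40 mm/h.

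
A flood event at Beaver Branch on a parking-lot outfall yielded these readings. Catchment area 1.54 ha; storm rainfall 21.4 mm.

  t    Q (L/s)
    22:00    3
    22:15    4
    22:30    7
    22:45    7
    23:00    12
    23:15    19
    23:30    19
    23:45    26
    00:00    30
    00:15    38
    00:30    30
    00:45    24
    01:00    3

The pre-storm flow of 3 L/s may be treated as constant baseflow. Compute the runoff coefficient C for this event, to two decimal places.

ΣQ_DR = 183.0 L/s; V = ΣQ_DR·Δt = 1.647 × 10^5 L.
Runoff depth d = V / A = 10.69 mm.
C = d / P = 10.69 / 21.4 = 0.50.

C ≈ 0.50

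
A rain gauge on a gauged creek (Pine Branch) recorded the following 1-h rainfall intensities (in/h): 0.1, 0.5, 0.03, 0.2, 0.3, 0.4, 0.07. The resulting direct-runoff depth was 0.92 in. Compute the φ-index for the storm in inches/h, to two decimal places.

Only the 4 blocks with intensity above φ contribute runoff: 0.5, 0.2, 0.3, 0.4 in/h.
Σ(I−φ)·Δt = d  ⇒  (0.5+0.2+0.3+0.4 − 4φ)·1 = 0.92
φ = (1.400 − 0.92/1) / 4 = 0.12 in/h.

φ ≈ 0.12 in/h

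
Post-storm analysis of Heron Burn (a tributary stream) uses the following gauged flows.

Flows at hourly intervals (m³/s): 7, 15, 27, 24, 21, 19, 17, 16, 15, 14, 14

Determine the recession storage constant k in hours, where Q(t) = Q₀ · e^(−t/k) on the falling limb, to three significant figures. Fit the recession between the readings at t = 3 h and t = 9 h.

On the falling limb, Q drops from 24 to 14 m³/s between t = 3 h and t = 9 h (Δt = 6 h).
k = −Δt / ln(Q₂/Q₁) = −6 / ln(14/24) = 11.1 h.

k ≈ 11.1 h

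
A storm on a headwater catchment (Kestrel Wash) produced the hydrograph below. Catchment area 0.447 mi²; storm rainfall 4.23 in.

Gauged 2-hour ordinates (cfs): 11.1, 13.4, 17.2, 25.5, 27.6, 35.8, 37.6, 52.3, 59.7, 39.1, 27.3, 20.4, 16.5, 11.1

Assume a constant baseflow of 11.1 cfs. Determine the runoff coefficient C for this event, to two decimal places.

ΣQ_DR = 239.2 cfs; V = ΣQ_DR·Δt = 1.722 × 10^6 ft³.
Runoff depth d = V / A = 1.658 in.
C = d / P = 1.658 / 4.23 = 0.39.

C ≈ 0.39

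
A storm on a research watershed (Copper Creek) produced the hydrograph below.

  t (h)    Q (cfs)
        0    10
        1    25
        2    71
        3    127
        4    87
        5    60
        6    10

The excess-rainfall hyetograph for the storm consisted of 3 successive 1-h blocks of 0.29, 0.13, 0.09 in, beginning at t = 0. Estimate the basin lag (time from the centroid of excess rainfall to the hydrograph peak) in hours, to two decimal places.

t_L ≈ 1.89 h

Centroid of excess rainfall: t_c = Σ P_i·t̄_i / ΣP_i = 1.1078 h (block centres at 0.5, 1.5, 2.5 h).
Hydrograph peak occurs at t = 3 h, so basin lag t_L = 3 − 1.1078 = 1.89 h.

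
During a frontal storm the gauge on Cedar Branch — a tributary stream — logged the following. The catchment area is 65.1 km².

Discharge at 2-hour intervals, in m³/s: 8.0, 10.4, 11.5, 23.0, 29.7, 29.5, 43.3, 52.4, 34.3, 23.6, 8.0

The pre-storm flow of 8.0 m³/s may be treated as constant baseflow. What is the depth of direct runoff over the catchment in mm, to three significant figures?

d ≈ 20.5 mm

Direct runoff: 0.0, 2.4, 3.5, 15.0, 21.7, 21.5, 35.3, 44.4, 26.3, 15.6, 0.0 m³/s; ΣQ_DR = 185.7 m³/s.
V = ΣQ_DR · Δt = 185.7 × 7200 s = 1.337 × 10^6 m³.
Over A = 65.1 km², depth = V / A = 20.5 mm.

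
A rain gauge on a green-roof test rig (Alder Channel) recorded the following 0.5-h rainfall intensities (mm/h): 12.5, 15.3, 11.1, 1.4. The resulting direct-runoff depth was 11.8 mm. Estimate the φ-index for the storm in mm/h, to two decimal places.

Only the 3 blocks with intensity above φ contribute runoff: 12.5, 15.3, 11.1 mm/h.
Σ(I−φ)·Δt = d  ⇒  (12.5+15.3+11.1 − 3φ)·0.5 = 11.8
φ = (38.90 − 11.8/0.5) / 3 = 5.10 mm/h.

φ ≈ 5.10 mm/h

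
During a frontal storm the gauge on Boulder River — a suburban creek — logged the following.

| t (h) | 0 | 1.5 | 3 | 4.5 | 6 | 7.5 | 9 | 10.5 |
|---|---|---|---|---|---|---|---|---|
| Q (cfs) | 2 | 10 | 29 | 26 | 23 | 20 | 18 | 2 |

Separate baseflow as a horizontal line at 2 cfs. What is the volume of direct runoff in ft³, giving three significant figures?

Direct-runoff ordinates (Q − Q_b): 0.0, 8.0, 27.0, 24.0, 21.0, 18.0, 16.0, 0.0 cfs.
ΣQ_DR = 114.0 cfs.
With Δt = 1.5 h = 5400 s, V = ΣQ_DR · Δt = 114.0 × 5400 = 6.16 × 10^5 ft³.

V ≈ 6.16 × 10^5 ft³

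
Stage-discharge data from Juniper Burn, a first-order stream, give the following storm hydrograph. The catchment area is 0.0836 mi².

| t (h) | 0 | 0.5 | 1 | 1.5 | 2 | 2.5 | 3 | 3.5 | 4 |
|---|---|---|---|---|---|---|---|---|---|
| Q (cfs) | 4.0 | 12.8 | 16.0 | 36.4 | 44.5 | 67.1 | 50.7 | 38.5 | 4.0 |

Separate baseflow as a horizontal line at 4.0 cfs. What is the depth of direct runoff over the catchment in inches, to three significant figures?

d ≈ 2.21 in

Direct runoff: 0.0, 8.8, 12.0, 32.4, 40.5, 63.1, 46.7, 34.5, 0.0 cfs; ΣQ_DR = 238.0 cfs.
V = ΣQ_DR · Δt = 238.0 × 1800 s = 4.284 × 10^5 ft³.
Over A = 0.0836 mi², depth = V / A = 2.21 in.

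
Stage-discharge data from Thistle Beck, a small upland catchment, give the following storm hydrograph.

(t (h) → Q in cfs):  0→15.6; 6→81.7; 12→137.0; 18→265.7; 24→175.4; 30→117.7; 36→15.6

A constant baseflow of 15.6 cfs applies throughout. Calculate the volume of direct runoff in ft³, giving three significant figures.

Direct-runoff ordinates (Q − Q_b): 0.0, 66.1, 121.4, 250.1, 159.8, 102.1, 0.0 cfs.
ΣQ_DR = 699.5 cfs.
With Δt = 6 h = 21600 s, V = ΣQ_DR · Δt = 699.5 × 21600 = 1.51 × 10^7 ft³.

V ≈ 1.51 × 10^7 ft³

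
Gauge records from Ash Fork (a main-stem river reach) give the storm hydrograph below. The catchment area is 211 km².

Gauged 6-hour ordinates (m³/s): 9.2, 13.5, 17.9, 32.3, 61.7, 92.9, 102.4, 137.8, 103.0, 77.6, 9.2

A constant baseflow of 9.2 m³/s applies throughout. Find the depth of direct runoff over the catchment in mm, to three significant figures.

d ≈ 56.9 mm

Direct runoff: 0.0, 4.3, 8.7, 23.1, 52.5, 83.7, 93.2, 128.6, 93.8, 68.4, 0.0 m³/s; ΣQ_DR = 556.3 m³/s.
V = ΣQ_DR · Δt = 556.3 × 21600 s = 1.202 × 10^7 m³.
Over A = 211 km², depth = V / A = 56.9 mm.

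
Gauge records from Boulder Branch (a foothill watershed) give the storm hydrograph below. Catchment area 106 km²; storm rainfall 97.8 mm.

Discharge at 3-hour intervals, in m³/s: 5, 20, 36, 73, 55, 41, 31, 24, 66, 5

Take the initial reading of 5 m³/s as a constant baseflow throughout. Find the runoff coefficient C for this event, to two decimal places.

ΣQ_DR = 306.0 m³/s; V = ΣQ_DR·Δt = 3.305 × 10^6 m³.
Runoff depth d = V / A = 31.18 mm.
C = d / P = 31.18 / 97.8 = 0.32.

C ≈ 0.32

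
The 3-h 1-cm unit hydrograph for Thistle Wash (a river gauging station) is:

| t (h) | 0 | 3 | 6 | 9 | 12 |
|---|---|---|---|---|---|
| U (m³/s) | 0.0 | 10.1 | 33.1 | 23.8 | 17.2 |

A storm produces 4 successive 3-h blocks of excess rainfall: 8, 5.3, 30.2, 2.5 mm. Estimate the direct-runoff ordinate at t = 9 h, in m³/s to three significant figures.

Q ≈ 67.1 m³/s

By discrete convolution, Q_j = Σ (P_i / 10 mm) · U_{j−i}.
At t = 9 h (j=3): Q = (8/10)·23.8 + (5.3/10)·33.1 + (30.2/10)·10.1 + (2.5/10)·0.0 = 67.1 m³/s.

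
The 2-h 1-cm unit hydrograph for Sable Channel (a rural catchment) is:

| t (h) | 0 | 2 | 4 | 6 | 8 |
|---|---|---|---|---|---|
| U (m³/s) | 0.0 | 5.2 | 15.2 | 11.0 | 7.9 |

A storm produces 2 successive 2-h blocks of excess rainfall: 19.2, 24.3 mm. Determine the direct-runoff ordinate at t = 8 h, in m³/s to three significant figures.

By discrete convolution, Q_j = Σ (P_i / 10 mm) · U_{j−i}.
At t = 8 h (j=4): Q = (19.2/10)·7.9 + (24.3/10)·11.0 = 41.9 m³/s.

Q ≈ 41.9 m³/s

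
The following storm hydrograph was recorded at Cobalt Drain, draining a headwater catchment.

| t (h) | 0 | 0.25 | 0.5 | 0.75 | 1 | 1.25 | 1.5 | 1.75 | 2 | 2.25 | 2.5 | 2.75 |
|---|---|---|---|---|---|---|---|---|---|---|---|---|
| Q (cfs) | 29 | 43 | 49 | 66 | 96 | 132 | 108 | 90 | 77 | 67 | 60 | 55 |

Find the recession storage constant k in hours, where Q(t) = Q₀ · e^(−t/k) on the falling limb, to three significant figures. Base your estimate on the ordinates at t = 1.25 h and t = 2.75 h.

On the falling limb, Q drops from 132 to 55 cfs between t = 1.25 h and t = 2.75 h (Δt = 1.5 h).
k = −Δt / ln(Q₂/Q₁) = −1.5 / ln(55/132) = 1.71 h.

k ≈ 1.71 h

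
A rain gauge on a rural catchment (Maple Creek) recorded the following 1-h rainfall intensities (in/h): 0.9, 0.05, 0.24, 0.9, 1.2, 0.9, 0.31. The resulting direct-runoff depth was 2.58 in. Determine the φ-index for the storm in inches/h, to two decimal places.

Only the 4 blocks with intensity above φ contribute runoff: 0.9, 0.9, 1.2, 0.9 in/h.
Σ(I−φ)·Δt = d  ⇒  (0.9+0.9+1.2+0.9 − 4φ)·1 = 2.58
φ = (3.900 − 2.58/1) / 4 = 0.33 in/h.

φ ≈ 0.33 in/h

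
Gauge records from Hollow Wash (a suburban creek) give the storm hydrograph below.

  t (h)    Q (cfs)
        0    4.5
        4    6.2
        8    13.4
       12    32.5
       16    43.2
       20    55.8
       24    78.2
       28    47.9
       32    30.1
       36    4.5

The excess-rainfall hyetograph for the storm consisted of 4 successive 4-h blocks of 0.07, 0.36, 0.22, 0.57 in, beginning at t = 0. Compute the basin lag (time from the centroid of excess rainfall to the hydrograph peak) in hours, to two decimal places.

Centroid of excess rainfall: t_c = Σ P_i·t̄_i / ΣP_i = 10.2295 h (block centres at 2, 6, 10, 14 h).
Hydrograph peak occurs at t = 24 h, so basin lag t_L = 24 − 10.2295 = 13.77 h.

t_L ≈ 13.77 h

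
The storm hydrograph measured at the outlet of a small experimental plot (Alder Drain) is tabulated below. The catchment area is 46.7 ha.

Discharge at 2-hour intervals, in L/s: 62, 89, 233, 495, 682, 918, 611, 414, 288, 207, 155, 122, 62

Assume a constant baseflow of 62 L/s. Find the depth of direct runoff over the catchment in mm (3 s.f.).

d ≈ 54.5 mm

Direct runoff: 0.0, 27.0, 171.0, 433.0, 620.0, 856.0, 549.0, 352.0, 226.0, 145.0, 93.0, 60.0, 0.0 L/s; ΣQ_DR = 3532 L/s.
V = ΣQ_DR · Δt = 3532 × 7200 s = 2.543 × 10^7 L.
Over A = 46.7 ha, depth = V / A = 54.5 mm.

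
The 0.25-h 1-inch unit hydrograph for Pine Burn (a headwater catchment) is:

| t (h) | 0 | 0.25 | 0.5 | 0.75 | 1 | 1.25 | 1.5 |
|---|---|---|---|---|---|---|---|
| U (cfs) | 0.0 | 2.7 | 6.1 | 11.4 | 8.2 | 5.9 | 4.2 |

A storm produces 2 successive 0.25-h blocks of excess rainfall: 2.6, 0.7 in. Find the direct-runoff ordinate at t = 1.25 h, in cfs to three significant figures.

By discrete convolution, Q_j = Σ (P_i / 1 in) · U_{j−i}.
At t = 1.25 h (j=5): Q = (2.6/1)·5.9 + (0.7/1)·8.2 = 21.1 cfs.

Q ≈ 21.1 cfs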